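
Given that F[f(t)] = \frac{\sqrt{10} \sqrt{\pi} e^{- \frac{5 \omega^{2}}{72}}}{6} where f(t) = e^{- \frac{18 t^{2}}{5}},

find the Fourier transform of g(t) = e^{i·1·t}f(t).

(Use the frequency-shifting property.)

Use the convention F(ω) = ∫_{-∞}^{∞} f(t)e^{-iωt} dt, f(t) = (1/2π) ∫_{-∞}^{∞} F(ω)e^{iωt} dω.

F[g](ω) = \frac{\sqrt{10} \sqrt{\pi} e^{- \frac{5 \left(\omega - 1\right)^{2}}{72}}}{6}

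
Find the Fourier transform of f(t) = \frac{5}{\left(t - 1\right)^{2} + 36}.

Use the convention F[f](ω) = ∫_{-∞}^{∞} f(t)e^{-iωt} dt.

F(ω) = \frac{5 \pi e^{- i \omega - 6 \left|{\omega}\right|}}{6}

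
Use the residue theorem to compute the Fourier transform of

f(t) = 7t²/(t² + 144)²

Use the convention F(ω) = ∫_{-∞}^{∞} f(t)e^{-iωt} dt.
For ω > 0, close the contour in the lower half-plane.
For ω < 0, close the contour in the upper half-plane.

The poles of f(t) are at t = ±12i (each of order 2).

Let g(z) = f(z)e^{-iωz}; for large |z| the factor e^{-iωz} decays in the lower half-plane when ω > 0 and in the upper half-plane when ω < 0.

Case ω > 0 (lower half-plane, clockwise contour ⇒ F(ω) = -2πi·ΣRes):
  Res_{z = - 12 i} g(z) = \frac{7 i \left(1 - 12 \omega\right) e^{- 12 \omega}}{48} (pole of order 2)
  F(ω) = -2πi·ΣRes = \frac{7 \pi \left(1 - 12 \omega\right) e^{- 12 \omega}}{24}

Case ω < 0 (upper half-plane, counterclockwise contour ⇒ F(ω) = +2πi·ΣRes):
  Res_{z = 12 i} g(z) = \frac{7 i \left(- 12 \omega - 1\right) e^{12 \omega}}{48} (pole of order 2)
  F(ω) = 2πi·ΣRes = \frac{7 \pi \left(12 \omega + 1\right) e^{12 \omega}}{24}

Both cases combine into a single formula in |ω|:

F(ω) = \frac{7 \pi \left(1 - 12 \left|{\omega}\right|\right) e^{- 12 \left|{\omega}\right|}}{24}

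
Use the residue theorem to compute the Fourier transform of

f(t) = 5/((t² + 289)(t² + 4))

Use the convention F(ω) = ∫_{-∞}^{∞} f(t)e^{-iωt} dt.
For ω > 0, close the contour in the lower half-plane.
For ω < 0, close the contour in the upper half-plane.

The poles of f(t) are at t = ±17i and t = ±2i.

Let g(z) = f(z)e^{-iωz}; for large |z| the factor e^{-iωz} decays in the lower half-plane when ω > 0 and in the upper half-plane when ω < 0.

Case ω > 0 (lower half-plane, clockwise contour ⇒ F(ω) = -2πi·ΣRes):
  Res_{z = - 17 i} g(z) = - \frac{i e^{- 17 \omega}}{1938}
  Res_{z = - 2 i} g(z) = \frac{i e^{- 2 \omega}}{228}
  F(ω) = -2πi·ΣRes = \frac{\pi \left(17 e^{15 \omega} - 2\right) e^{- 17 \omega}}{1938}

Case ω < 0 (upper half-plane, counterclockwise contour ⇒ F(ω) = +2πi·ΣRes):
  Res_{z = 17 i} g(z) = \frac{i e^{17 \omega}}{1938}
  Res_{z = 2 i} g(z) = - \frac{i e^{2 \omega}}{228}
  F(ω) = 2πi·ΣRes = \frac{\pi \left(17 - 2 e^{15 \omega}\right) e^{2 \omega}}{1938}

Both cases combine into a single formula in |ω|:

F(ω) = \frac{\pi \left(17 e^{15 \left|{\omega}\right|} - 2\right) e^{- 17 \left|{\omega}\right|}}{1938}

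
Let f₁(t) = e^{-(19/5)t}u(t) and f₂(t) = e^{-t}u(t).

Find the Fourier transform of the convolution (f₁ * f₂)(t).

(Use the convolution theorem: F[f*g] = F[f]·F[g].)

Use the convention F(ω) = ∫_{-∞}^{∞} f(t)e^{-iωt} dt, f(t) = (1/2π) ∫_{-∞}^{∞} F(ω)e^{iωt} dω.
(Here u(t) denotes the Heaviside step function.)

F[f₁*f₂](ω) = \frac{5}{\left(i \omega + 1\right) \left(5 i \omega + 19\right)}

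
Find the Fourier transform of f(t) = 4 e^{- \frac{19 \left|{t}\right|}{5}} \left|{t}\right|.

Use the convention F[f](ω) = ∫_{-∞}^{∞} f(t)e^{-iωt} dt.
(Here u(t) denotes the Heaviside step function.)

F(ω) = \frac{200 \left(361 - 25 \omega^{2}\right)}{\left(25 \omega^{2} + 361\right)^{2}}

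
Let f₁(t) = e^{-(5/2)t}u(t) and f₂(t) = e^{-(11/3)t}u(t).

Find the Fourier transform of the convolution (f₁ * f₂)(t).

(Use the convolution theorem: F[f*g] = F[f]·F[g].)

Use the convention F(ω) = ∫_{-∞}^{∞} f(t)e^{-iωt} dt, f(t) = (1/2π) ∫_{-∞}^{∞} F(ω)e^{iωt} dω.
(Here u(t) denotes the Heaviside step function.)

F[f₁*f₂](ω) = \frac{6}{- 6 \omega^{2} + 37 i \omega + 55}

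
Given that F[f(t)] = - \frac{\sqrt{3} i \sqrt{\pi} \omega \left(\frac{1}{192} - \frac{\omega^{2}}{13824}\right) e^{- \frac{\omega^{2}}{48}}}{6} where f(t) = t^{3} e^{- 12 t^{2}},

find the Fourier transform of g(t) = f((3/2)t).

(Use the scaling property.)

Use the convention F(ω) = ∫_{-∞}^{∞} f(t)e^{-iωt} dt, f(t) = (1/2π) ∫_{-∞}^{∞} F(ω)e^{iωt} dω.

F[g](ω) = \frac{\sqrt{3} i \sqrt{\pi} \omega \left(\omega^{2} - 162\right) e^{- \frac{\omega^{2}}{108}}}{419904}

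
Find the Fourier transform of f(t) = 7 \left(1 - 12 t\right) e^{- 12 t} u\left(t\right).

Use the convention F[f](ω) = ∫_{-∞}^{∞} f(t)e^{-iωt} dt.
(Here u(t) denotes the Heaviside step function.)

F(ω) = \frac{7 i \omega}{- \omega^{2} + 24 i \omega + 144}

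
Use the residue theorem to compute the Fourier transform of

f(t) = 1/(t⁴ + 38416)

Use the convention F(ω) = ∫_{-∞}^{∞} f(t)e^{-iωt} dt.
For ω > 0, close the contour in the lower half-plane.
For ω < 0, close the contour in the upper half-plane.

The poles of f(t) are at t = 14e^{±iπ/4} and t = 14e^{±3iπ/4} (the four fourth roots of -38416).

Let g(z) = f(z)e^{-iωz}; for large |z| the factor e^{-iωz} decays in the lower half-plane when ω > 0 and in the upper half-plane when ω < 0.

Case ω > 0 (lower half-plane, clockwise contour ⇒ F(ω) = -2πi·ΣRes):
  Res_{z = - 7 \sqrt{2} - 7 \sqrt{2} i} g(z) = \frac{\sqrt{2} i \left(1 - i\right) e^{7 \sqrt{2} \omega \left(-1 + i\right)}}{21952}
  Res_{z = 7 \sqrt{2} - 7 \sqrt{2} i} g(z) = \frac{\sqrt{2} i \left(1 + i\right) e^{- 7 \sqrt{2} \omega \left(1 + i\right)}}{21952}
  F(ω) = -2πi·ΣRes = \frac{\sqrt{2} \pi \left(1 - i\right) \left(e^{14 \sqrt{2} i \omega} + i\right) e^{- 7 \sqrt{2} \omega \left(1 + i\right)}}{10976} = \frac{\pi e^{- 7 \sqrt{2} \omega} \sin{\left(7 \sqrt{2} \omega + \frac{\pi}{4} \right)}}{2744}

Case ω < 0 (upper half-plane, counterclockwise contour ⇒ F(ω) = +2πi·ΣRes):
  Res_{z = 7 \sqrt{2} + 7 \sqrt{2} i} g(z) = \frac{\sqrt{2} i \left(-1 + i\right) e^{7 \sqrt{2} \omega \left(1 - i\right)}}{21952}
  Res_{z = - 7 \sqrt{2} + 7 \sqrt{2} i} g(z) = \frac{\sqrt{2} \left(1 - i\right) e^{7 \sqrt{2} \omega \left(1 + i\right)}}{21952}
  F(ω) = 2πi·ΣRes = - \frac{\sqrt{2} i \pi \left(i \left(1 - i\right) e^{7 \sqrt{2} \omega \left(1 - i\right)} - \left(1 - i\right) e^{7 \sqrt{2} \omega \left(1 + i\right)}\right)}{10976} = \frac{\pi e^{7 \sqrt{2} \omega} \cos{\left(7 \sqrt{2} \omega + \frac{\pi}{4} \right)}}{2744}

Both cases combine into a single formula in |ω|:

F(ω) = \frac{\pi e^{- 7 \sqrt{2} \left|{\omega}\right|} \sin{\left(7 \sqrt{2} \left|{\omega}\right| + \frac{\pi}{4} \right)}}{2744}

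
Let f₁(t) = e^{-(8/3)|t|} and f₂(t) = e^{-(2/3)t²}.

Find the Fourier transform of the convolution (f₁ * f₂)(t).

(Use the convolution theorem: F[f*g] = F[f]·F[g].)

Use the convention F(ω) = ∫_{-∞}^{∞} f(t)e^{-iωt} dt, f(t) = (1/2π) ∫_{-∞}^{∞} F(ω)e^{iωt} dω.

F[f₁*f₂](ω) = \frac{24 \sqrt{6} \sqrt{\pi} e^{- \frac{3 \omega^{2}}{8}}}{9 \omega^{2} + 64}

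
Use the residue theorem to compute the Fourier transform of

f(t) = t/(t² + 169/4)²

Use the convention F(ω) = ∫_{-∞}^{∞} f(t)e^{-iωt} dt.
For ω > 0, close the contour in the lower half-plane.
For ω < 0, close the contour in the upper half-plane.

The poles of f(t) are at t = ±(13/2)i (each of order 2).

Let g(z) = f(z)e^{-iωz}; for large |z| the factor e^{-iωz} decays in the lower half-plane when ω > 0 and in the upper half-plane when ω < 0.

Case ω > 0 (lower half-plane, clockwise contour ⇒ F(ω) = -2πi·ΣRes):
  Res_{z = - \frac{13 i}{2}} g(z) = \frac{\omega e^{- \frac{13 \omega}{2}}}{26} (pole of order 2)
  F(ω) = -2πi·ΣRes = - \frac{i \pi \omega e^{- \frac{13 \omega}{2}}}{13}

Case ω < 0 (upper half-plane, counterclockwise contour ⇒ F(ω) = +2πi·ΣRes):
  Res_{z = \frac{13 i}{2}} g(z) = - \frac{\omega e^{\frac{13 \omega}{2}}}{26} (pole of order 2)
  F(ω) = 2πi·ΣRes = - \frac{i \pi \omega e^{\frac{13 \omega}{2}}}{13}

Both cases combine into a single formula in |ω|:

F(ω) = - \frac{i \pi \omega e^{- \frac{13 \left|{\omega}\right|}{2}}}{13}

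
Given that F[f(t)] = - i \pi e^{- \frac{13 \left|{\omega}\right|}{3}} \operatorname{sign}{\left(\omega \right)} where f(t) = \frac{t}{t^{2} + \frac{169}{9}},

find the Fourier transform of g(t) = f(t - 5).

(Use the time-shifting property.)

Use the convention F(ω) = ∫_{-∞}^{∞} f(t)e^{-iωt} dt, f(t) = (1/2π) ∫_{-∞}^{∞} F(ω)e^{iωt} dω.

F[g](ω) = - i \pi e^{- 5 i \omega} e^{- \frac{13 \left|{\omega}\right|}{3}} \operatorname{sign}{\left(\omega \right)}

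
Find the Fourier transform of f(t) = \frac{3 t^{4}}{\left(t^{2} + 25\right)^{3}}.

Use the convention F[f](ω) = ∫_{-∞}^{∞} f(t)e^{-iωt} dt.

F(ω) = \frac{3 \pi \left(25 \omega^{2} - 25 \left|{\omega}\right| + 3\right) e^{- 5 \left|{\omega}\right|}}{40}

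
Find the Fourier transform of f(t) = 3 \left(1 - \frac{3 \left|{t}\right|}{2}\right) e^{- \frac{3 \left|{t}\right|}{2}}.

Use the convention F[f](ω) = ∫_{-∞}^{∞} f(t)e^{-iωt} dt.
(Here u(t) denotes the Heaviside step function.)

F(ω) = \frac{288 \omega^{2}}{\left(4 \omega^{2} + 9\right)^{2}}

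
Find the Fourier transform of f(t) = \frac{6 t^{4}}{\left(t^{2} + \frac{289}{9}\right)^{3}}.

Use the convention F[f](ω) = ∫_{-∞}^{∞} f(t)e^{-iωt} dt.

F(ω) = \frac{\pi \left(289 \omega^{2} - 255 \left|{\omega}\right| + 27\right) e^{- \frac{17 \left|{\omega}\right|}{3}}}{68}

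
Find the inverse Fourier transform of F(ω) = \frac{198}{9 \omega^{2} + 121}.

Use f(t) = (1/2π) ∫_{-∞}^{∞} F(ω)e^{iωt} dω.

f(t) = 3 e^{- \frac{11 \left|{t}\right|}{3}}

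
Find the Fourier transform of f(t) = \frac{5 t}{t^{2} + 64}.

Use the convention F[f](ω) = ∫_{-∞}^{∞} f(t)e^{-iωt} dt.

F(ω) = - 5 i \pi e^{- 8 \left|{\omega}\right|} \operatorname{sign}{\left(\omega \right)}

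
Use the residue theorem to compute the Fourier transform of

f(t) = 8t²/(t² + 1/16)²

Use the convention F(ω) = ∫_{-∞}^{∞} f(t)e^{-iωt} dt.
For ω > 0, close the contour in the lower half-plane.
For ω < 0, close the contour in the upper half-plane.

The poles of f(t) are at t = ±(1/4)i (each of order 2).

Let g(z) = f(z)e^{-iωz}; for large |z| the factor e^{-iωz} decays in the lower half-plane when ω > 0 and in the upper half-plane when ω < 0.

Case ω > 0 (lower half-plane, clockwise contour ⇒ F(ω) = -2πi·ΣRes):
  Res_{z = - \frac{i}{4}} g(z) = 2 i \left(4 - \omega\right) e^{- \frac{\omega}{4}} (pole of order 2)
  F(ω) = -2πi·ΣRes = 4 \pi \left(4 - \omega\right) e^{- \frac{\omega}{4}}

Case ω < 0 (upper half-plane, counterclockwise contour ⇒ F(ω) = +2πi·ΣRes):
  Res_{z = \frac{i}{4}} g(z) = 2 i \left(- \omega - 4\right) e^{\frac{\omega}{4}} (pole of order 2)
  F(ω) = 2πi·ΣRes = 4 \pi \left(\omega + 4\right) e^{\frac{\omega}{4}}

Both cases combine into a single formula in |ω|:

F(ω) = 4 \pi \left(4 - \left|{\omega}\right|\right) e^{- \frac{\left|{\omega}\right|}{4}}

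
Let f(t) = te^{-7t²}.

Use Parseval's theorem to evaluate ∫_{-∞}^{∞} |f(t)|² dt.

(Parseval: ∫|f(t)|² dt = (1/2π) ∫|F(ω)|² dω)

∫|f(t)|² dt = \frac{\sqrt{14} \sqrt{\pi}}{392}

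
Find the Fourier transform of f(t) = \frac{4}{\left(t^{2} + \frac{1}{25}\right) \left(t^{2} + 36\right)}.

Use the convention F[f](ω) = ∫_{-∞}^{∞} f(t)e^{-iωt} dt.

F(ω) = - \frac{50 \pi e^{- 6 \left|{\omega}\right|}}{2697} + \frac{500 \pi e^{- \frac{\left|{\omega}\right|}{5}}}{899}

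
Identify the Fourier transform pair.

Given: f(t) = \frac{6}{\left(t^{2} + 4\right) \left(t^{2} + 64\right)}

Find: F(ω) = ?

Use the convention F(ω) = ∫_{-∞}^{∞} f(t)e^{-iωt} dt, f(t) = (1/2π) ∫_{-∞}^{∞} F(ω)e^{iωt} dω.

F(ω) = \frac{\pi \left(4 e^{6 \left|{\omega}\right|} - 1\right) e^{- 8 \left|{\omega}\right|}}{80}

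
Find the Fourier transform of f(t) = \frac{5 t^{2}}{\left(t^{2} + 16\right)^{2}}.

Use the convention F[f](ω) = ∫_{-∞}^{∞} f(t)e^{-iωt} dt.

F(ω) = \frac{5 \pi \left(1 - 4 \left|{\omega}\right|\right) e^{- 4 \left|{\omega}\right|}}{8}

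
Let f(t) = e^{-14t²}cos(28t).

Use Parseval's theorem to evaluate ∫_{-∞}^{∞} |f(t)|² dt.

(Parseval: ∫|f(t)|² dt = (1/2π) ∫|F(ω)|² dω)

∫|f(t)|² dt = \frac{\sqrt{7} \sqrt{\pi} \left(1 + e^{28}\right)}{28 e^{28}}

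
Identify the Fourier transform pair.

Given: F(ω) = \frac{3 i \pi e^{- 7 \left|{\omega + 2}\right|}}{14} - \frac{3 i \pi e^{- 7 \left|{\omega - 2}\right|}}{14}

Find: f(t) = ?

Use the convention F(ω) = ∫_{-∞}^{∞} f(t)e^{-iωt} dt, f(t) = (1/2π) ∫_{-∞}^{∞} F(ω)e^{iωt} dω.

f(t) = \frac{3 \sin{\left(2 t \right)}}{t^{2} + 49}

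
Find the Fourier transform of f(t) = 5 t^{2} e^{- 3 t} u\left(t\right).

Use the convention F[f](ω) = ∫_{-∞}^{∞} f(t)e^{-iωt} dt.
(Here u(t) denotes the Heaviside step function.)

F(ω) = \frac{10}{\left(i \omega + 3\right)^{3}}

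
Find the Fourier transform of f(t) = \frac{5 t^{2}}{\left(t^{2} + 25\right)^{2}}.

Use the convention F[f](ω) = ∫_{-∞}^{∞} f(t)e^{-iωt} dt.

F(ω) = \frac{\pi \left(1 - 5 \left|{\omega}\right|\right) e^{- 5 \left|{\omega}\right|}}{2}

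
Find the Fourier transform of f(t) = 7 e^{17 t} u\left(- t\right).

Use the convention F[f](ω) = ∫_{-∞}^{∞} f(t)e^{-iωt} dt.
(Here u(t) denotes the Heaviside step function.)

F(ω) = - \frac{7}{i \omega - 17}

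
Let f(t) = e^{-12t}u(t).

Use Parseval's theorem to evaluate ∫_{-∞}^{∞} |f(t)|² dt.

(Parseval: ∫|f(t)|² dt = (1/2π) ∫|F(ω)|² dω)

∫|f(t)|² dt = \frac{1}{24}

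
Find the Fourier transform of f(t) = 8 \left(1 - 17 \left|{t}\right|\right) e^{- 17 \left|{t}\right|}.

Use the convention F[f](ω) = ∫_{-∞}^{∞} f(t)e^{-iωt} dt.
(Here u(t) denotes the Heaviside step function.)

F(ω) = \frac{544 \omega^{2}}{\left(\omega^{2} + 289\right)^{2}}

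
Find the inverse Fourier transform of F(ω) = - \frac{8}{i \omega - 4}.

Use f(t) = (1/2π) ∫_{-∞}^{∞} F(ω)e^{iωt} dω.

f(t) = 8 e^{4 t} u\left(- t\right)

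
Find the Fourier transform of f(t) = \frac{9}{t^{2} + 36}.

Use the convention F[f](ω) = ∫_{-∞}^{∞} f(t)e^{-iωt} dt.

F(ω) = \frac{3 \pi e^{- 6 \left|{\omega}\right|}}{2}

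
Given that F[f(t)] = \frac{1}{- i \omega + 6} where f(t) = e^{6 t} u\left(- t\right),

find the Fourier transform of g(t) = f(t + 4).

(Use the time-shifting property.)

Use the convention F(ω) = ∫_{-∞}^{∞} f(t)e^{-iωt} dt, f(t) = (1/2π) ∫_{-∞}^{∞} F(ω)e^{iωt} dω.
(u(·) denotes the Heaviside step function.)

F[g](ω) = - \frac{e^{4 i \omega}}{i \omega - 6}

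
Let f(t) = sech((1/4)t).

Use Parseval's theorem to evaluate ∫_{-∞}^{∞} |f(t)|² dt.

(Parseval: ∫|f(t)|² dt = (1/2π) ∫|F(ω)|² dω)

∫|f(t)|² dt = 8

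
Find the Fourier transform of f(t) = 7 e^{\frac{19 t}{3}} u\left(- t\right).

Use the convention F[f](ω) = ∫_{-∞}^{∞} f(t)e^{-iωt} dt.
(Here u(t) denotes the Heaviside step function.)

F(ω) = - \frac{21}{3 i \omega - 19}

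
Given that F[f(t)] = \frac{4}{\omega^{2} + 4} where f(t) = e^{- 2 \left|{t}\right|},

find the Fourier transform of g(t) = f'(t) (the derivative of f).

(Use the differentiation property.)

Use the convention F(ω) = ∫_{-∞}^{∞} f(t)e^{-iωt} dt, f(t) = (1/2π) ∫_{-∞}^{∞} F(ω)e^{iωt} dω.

F[g](ω) = \frac{4 i \omega}{\omega^{2} + 4}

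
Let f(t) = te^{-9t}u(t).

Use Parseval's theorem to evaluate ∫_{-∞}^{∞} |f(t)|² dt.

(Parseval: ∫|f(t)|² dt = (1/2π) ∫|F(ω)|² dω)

∫|f(t)|² dt = \frac{1}{2916}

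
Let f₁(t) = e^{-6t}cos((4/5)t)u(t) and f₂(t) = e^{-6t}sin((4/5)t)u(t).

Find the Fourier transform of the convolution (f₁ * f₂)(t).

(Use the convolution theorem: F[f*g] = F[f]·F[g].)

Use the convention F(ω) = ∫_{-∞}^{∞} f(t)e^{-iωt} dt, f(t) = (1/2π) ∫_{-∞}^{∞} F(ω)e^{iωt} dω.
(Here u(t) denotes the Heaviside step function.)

F[f₁*f₂](ω) = \frac{500 \left(i \omega + 6\right)}{\left(25 \left(i \omega + 6\right)^{2} + 16\right)^{2}}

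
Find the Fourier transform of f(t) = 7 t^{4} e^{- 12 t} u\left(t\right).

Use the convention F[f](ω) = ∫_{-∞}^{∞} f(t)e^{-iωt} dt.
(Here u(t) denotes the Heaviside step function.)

F(ω) = \frac{168}{\left(i \omega + 12\right)^{5}}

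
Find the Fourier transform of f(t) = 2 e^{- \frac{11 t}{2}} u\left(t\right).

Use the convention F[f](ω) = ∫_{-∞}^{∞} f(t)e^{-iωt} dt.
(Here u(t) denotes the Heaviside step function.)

F(ω) = \frac{4}{2 i \omega + 11}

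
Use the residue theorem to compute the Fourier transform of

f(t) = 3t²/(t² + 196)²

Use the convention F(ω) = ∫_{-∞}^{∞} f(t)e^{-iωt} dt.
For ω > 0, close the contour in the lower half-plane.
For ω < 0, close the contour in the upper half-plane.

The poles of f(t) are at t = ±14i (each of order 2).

Let g(z) = f(z)e^{-iωz}; for large |z| the factor e^{-iωz} decays in the lower half-plane when ω > 0 and in the upper half-plane when ω < 0.

Case ω > 0 (lower half-plane, clockwise contour ⇒ F(ω) = -2πi·ΣRes):
  Res_{z = - 14 i} g(z) = \frac{3 i \left(1 - 14 \omega\right) e^{- 14 \omega}}{56} (pole of order 2)
  F(ω) = -2πi·ΣRes = \frac{3 \pi \left(1 - 14 \omega\right) e^{- 14 \omega}}{28}

Case ω < 0 (upper half-plane, counterclockwise contour ⇒ F(ω) = +2πi·ΣRes):
  Res_{z = 14 i} g(z) = \frac{3 i \left(- 14 \omega - 1\right) e^{14 \omega}}{56} (pole of order 2)
  F(ω) = 2πi·ΣRes = \frac{3 \pi \left(14 \omega + 1\right) e^{14 \omega}}{28}

Both cases combine into a single formula in |ω|:

F(ω) = \frac{3 \pi \left(1 - 14 \left|{\omega}\right|\right) e^{- 14 \left|{\omega}\right|}}{28}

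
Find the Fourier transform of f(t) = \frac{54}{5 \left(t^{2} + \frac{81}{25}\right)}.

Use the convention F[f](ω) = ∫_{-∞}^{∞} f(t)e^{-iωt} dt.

F(ω) = 6 \pi e^{- \frac{9 \left|{\omega}\right|}{5}}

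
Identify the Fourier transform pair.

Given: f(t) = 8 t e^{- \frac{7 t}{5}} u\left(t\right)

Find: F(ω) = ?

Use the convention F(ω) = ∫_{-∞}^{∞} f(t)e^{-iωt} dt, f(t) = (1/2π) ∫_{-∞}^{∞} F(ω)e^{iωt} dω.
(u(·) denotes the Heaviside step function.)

F(ω) = \frac{200}{\left(5 i \omega + 7\right)^{2}}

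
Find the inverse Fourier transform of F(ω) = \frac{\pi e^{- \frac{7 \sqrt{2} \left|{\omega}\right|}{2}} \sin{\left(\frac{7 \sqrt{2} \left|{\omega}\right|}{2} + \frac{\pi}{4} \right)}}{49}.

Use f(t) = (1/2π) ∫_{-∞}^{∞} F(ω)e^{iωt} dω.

f(t) = \frac{7}{t^{4} + 2401}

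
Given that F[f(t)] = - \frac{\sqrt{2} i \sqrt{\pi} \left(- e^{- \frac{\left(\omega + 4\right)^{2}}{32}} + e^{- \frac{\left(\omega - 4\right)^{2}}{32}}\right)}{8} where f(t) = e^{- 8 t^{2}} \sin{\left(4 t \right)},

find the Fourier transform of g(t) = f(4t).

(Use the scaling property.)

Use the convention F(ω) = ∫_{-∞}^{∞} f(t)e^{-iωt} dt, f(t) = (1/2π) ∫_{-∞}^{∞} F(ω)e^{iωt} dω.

F[g](ω) = \frac{\sqrt{2} i \sqrt{\pi} \left(1 - e^{\frac{\omega}{8}}\right) e^{- \frac{\omega^{2}}{512} - \frac{\omega}{16} - \frac{1}{2}}}{32}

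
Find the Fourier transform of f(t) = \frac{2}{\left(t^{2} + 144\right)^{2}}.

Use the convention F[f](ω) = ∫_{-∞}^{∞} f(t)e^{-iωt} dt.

F(ω) = \frac{\pi \left(12 \left|{\omega}\right| + 1\right) e^{- 12 \left|{\omega}\right|}}{1728}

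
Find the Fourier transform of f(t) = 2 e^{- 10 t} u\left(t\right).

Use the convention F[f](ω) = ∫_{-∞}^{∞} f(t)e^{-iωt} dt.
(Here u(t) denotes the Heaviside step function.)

F(ω) = \frac{2}{i \omega + 10}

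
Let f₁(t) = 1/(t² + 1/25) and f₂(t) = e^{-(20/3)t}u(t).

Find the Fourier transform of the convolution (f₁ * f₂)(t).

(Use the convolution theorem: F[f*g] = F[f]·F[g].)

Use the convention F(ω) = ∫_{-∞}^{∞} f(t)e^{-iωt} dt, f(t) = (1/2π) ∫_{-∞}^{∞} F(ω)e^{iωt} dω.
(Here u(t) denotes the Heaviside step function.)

F[f₁*f₂](ω) = \frac{15 \pi e^{- \frac{\left|{\omega}\right|}{5}}}{3 i \omega + 20}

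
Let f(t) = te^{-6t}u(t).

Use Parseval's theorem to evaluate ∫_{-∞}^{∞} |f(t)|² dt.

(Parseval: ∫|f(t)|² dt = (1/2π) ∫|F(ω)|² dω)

∫|f(t)|² dt = \frac{1}{864}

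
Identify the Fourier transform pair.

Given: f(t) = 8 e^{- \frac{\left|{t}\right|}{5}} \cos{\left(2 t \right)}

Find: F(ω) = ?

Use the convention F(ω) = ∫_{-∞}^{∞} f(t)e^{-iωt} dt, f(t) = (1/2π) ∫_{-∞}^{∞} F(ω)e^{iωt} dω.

F(ω) = \frac{80 \left(25 \omega^{2} + 101\right)}{625 \omega^{4} - 4950 \omega^{2} + 10201}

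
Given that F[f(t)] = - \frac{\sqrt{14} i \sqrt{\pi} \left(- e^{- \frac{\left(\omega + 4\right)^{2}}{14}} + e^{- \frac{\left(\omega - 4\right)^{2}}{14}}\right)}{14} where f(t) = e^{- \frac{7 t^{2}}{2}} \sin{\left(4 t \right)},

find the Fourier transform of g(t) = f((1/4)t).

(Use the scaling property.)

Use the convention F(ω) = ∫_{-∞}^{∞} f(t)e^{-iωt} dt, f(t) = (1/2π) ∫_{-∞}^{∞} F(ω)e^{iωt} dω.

F[g](ω) = \frac{2 \sqrt{14} i \sqrt{\pi} \left(1 - e^{\frac{32 \omega}{7}}\right) e^{- \frac{8 \omega^{2}}{7} - \frac{16 \omega}{7} - \frac{8}{7}}}{7}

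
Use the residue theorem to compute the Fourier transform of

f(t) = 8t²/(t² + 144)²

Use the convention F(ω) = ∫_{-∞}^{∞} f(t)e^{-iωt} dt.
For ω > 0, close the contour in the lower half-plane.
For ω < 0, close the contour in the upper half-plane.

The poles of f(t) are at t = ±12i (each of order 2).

Let g(z) = f(z)e^{-iωz}; for large |z| the factor e^{-iωz} decays in the lower half-plane when ω > 0 and in the upper half-plane when ω < 0.

Case ω > 0 (lower half-plane, clockwise contour ⇒ F(ω) = -2πi·ΣRes):
  Res_{z = - 12 i} g(z) = \frac{i \left(1 - 12 \omega\right) e^{- 12 \omega}}{6} (pole of order 2)
  F(ω) = -2πi·ΣRes = \frac{\pi \left(1 - 12 \omega\right) e^{- 12 \omega}}{3}

Case ω < 0 (upper half-plane, counterclockwise contour ⇒ F(ω) = +2πi·ΣRes):
  Res_{z = 12 i} g(z) = \frac{i \left(- 12 \omega - 1\right) e^{12 \omega}}{6} (pole of order 2)
  F(ω) = 2πi·ΣRes = \frac{\pi \left(12 \omega + 1\right) e^{12 \omega}}{3}

Both cases combine into a single formula in |ω|:

F(ω) = \frac{\pi \left(1 - 12 \left|{\omega}\right|\right) e^{- 12 \left|{\omega}\right|}}{3}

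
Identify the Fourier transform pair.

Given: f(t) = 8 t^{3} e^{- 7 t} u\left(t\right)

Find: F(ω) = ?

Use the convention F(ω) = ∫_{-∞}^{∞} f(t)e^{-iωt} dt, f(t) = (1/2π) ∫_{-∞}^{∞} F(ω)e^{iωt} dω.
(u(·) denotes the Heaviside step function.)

F(ω) = \frac{48}{\left(i \omega + 7\right)^{4}}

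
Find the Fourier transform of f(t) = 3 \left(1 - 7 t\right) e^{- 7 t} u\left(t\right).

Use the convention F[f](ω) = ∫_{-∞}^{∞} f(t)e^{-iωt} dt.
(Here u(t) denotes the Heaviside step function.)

F(ω) = \frac{3 i \omega}{- \omega^{2} + 14 i \omega + 49}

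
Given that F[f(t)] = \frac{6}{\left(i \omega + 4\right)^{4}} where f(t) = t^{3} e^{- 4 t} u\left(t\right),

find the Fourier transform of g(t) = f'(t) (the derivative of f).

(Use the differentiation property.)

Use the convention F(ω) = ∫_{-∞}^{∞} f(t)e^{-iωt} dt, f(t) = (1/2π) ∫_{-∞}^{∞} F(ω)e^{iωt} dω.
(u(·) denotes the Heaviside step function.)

F[g](ω) = \frac{6 i \omega}{\left(i \omega + 4\right)^{4}}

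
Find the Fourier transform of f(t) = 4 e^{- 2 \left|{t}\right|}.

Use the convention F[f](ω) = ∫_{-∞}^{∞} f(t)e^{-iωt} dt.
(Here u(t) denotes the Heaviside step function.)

F(ω) = \frac{16}{\omega^{2} + 4}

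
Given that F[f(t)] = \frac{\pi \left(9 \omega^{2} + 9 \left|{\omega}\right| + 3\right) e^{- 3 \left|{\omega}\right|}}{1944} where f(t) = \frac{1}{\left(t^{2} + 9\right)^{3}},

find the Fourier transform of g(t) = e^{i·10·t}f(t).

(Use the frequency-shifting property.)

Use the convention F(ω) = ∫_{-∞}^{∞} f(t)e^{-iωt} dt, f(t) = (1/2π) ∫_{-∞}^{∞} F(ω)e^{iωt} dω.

F[g](ω) = \frac{\pi \left(3 \left(\omega - 10\right)^{2} + 3 \left|{\omega - 10}\right| + 1\right) e^{- 3 \left|{\omega - 10}\right|}}{648}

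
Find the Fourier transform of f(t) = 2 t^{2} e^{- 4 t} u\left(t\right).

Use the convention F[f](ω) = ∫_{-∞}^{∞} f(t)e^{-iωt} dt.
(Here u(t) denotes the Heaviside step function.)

F(ω) = \frac{4}{\left(i \omega + 4\right)^{3}}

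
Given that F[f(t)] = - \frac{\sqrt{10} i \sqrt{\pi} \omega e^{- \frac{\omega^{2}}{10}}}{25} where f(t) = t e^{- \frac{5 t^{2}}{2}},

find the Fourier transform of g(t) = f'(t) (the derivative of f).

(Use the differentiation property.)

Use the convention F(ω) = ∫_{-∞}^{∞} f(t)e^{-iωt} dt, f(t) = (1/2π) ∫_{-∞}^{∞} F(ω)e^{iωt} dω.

F[g](ω) = \frac{\sqrt{10} \sqrt{\pi} \omega^{2} e^{- \frac{\omega^{2}}{10}}}{25}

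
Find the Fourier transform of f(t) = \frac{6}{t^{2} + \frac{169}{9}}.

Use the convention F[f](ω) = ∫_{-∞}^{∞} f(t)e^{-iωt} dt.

F(ω) = \frac{18 \pi e^{- \frac{13 \left|{\omega}\right|}{3}}}{13}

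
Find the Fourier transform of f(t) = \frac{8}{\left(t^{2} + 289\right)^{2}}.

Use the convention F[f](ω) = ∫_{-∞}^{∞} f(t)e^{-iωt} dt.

F(ω) = \frac{4 \pi \left(17 \left|{\omega}\right| + 1\right) e^{- 17 \left|{\omega}\right|}}{4913}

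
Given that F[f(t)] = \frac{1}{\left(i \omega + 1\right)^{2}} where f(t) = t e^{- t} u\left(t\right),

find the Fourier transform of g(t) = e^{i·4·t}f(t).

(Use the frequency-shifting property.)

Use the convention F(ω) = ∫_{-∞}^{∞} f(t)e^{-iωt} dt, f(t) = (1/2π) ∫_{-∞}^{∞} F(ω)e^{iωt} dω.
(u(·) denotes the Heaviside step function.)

F[g](ω) = \frac{1}{\left(i \left(\omega - 4\right) + 1\right)^{2}}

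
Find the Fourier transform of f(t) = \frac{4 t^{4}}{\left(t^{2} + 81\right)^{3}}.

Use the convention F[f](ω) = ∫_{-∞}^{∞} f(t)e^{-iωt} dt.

F(ω) = \frac{\pi \left(27 \omega^{2} - 15 \left|{\omega}\right| + 1\right) e^{- 9 \left|{\omega}\right|}}{6}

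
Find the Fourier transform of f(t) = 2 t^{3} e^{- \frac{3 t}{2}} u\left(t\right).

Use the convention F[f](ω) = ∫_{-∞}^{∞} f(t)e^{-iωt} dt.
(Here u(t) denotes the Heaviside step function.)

F(ω) = \frac{192}{\left(2 i \omega + 3\right)^{4}}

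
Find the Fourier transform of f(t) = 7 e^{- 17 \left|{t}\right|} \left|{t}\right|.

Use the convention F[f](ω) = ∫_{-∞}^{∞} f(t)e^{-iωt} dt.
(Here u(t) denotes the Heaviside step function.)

F(ω) = \frac{14 \left(289 - \omega^{2}\right)}{\left(\omega^{2} + 289\right)^{2}}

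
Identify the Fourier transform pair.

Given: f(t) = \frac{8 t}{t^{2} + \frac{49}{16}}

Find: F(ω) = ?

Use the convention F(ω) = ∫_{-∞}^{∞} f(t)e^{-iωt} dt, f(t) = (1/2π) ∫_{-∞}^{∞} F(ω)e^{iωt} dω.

F(ω) = - 8 i \pi e^{- \frac{7 \left|{\omega}\right|}{4}} \operatorname{sign}{\left(\omega \right)}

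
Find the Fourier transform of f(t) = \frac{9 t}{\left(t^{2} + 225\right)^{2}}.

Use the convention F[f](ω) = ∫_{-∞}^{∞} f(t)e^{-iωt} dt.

F(ω) = - \frac{3 i \pi \omega e^{- 15 \left|{\omega}\right|}}{10}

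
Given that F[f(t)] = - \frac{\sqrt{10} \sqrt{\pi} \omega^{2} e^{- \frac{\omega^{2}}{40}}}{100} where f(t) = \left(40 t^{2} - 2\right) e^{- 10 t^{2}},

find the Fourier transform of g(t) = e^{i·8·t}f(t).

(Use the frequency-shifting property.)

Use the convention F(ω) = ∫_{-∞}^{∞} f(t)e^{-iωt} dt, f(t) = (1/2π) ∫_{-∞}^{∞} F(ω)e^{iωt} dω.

F[g](ω) = - \frac{\sqrt{10} \sqrt{\pi} \left(\omega - 8\right)^{2} e^{- \frac{\left(\omega - 8\right)^{2}}{40}}}{100}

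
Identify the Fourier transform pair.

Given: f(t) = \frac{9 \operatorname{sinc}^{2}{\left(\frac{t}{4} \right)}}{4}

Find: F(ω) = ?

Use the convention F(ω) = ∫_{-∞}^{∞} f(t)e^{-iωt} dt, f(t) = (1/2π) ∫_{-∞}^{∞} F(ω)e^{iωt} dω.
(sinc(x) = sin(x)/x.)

F(ω) = \begin{cases} 9 \pi \left(1 - 2 \left|{\omega}\right|\right) & \text{for}\: \omega > - \frac{1}{2} \wedge \omega < \frac{1}{2} \\0 & \text{otherwise} \end{cases}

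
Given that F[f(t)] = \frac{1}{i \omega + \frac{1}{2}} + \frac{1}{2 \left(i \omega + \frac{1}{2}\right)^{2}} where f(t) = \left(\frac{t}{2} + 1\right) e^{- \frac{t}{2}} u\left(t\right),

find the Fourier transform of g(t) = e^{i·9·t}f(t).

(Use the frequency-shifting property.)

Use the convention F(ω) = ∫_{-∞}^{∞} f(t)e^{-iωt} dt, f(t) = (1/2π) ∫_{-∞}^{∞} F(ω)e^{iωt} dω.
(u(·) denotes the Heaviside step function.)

F[g](ω) = \frac{4 \left(- i \omega - 1 + 9 i\right)}{4 \omega^{2} - 4 \omega \left(18 + i\right) + 323 + 36 i}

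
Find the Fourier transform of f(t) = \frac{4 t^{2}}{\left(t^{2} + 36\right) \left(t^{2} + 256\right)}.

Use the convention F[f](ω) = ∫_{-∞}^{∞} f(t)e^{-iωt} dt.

F(ω) = \frac{2 \pi \left(8 - 3 e^{10 \left|{\omega}\right|}\right) e^{- 16 \left|{\omega}\right|}}{55}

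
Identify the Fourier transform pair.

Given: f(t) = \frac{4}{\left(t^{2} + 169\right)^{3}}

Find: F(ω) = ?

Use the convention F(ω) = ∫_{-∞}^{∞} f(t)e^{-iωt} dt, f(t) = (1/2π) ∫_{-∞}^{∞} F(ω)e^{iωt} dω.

F(ω) = \frac{\pi \left(169 \omega^{2} + 39 \left|{\omega}\right| + 3\right) e^{- 13 \left|{\omega}\right|}}{742586}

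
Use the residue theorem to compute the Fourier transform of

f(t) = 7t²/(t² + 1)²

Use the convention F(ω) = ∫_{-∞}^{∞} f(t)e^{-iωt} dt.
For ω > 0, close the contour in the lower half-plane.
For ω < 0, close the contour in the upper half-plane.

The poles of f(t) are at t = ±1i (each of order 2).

Let g(z) = f(z)e^{-iωz}; for large |z| the factor e^{-iωz} decays in the lower half-plane when ω > 0 and in the upper half-plane when ω < 0.

Case ω > 0 (lower half-plane, clockwise contour ⇒ F(ω) = -2πi·ΣRes):
  Res_{z = - i} g(z) = \frac{7 i \left(1 - \omega\right) e^{- \omega}}{4} (pole of order 2)
  F(ω) = -2πi·ΣRes = \frac{7 \pi \left(1 - \omega\right) e^{- \omega}}{2}

Case ω < 0 (upper half-plane, counterclockwise contour ⇒ F(ω) = +2πi·ΣRes):
  Res_{z = i} g(z) = \frac{7 i \left(- \omega - 1\right) e^{\omega}}{4} (pole of order 2)
  F(ω) = 2πi·ΣRes = \frac{7 \pi \left(\omega + 1\right) e^{\omega}}{2}

Both cases combine into a single formula in |ω|:

F(ω) = \frac{7 \pi \left(1 - \left|{\omega}\right|\right) e^{- \left|{\omega}\right|}}{2}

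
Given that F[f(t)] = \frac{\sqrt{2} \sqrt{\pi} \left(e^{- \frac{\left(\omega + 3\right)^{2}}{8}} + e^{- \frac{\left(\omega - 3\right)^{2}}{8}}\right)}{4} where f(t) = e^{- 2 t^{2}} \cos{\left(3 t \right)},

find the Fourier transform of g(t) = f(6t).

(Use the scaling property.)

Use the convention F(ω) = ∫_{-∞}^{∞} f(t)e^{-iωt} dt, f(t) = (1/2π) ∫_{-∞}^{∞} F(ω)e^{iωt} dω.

F[g](ω) = \frac{\sqrt{2} \sqrt{\pi} \left(e^{\frac{\omega}{4}} + 1\right) e^{- \frac{\omega^{2}}{288} - \frac{\omega}{8} - \frac{9}{8}}}{24}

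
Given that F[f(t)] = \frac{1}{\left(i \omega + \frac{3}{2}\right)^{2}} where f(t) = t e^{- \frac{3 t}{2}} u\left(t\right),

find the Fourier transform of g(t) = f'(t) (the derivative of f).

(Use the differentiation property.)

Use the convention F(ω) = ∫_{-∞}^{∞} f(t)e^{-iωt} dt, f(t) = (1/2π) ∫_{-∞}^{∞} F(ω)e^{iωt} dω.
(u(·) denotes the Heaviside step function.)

F[g](ω) = \frac{4 i \omega}{\left(2 i \omega + 3\right)^{2}}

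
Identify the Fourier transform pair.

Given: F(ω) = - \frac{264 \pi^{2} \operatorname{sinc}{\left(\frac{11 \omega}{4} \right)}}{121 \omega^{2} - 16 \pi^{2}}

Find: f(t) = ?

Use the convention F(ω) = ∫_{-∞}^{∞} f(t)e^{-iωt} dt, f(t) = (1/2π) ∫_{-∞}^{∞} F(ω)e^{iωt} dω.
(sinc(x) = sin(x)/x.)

f(t) = 6 \left(\begin{cases} \cos^{2}{\left(\frac{2 \pi t}{11} \right)} & \text{for}\: \left|{t}\right| < \frac{11}{4} \\0 & \text{otherwise} \end{cases}\right)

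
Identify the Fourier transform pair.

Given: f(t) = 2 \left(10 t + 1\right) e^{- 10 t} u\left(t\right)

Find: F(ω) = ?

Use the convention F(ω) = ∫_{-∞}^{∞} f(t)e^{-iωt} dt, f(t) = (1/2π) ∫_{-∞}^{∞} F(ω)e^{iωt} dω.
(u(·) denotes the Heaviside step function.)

F(ω) = \frac{2 \left(- i \omega - 20\right)}{\omega^{2} - 20 i \omega - 100}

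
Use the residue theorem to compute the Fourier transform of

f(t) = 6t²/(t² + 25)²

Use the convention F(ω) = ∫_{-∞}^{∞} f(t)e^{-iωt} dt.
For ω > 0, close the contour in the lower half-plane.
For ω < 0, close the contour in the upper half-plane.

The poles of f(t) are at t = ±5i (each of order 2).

Let g(z) = f(z)e^{-iωz}; for large |z| the factor e^{-iωz} decays in the lower half-plane when ω > 0 and in the upper half-plane when ω < 0.

Case ω > 0 (lower half-plane, clockwise contour ⇒ F(ω) = -2πi·ΣRes):
  Res_{z = - 5 i} g(z) = \frac{3 i \left(1 - 5 \omega\right) e^{- 5 \omega}}{10} (pole of order 2)
  F(ω) = -2πi·ΣRes = \frac{3 \pi \left(1 - 5 \omega\right) e^{- 5 \omega}}{5}

Case ω < 0 (upper half-plane, counterclockwise contour ⇒ F(ω) = +2πi·ΣRes):
  Res_{z = 5 i} g(z) = \frac{3 i \left(- 5 \omega - 1\right) e^{5 \omega}}{10} (pole of order 2)
  F(ω) = 2πi·ΣRes = \frac{3 \pi \left(5 \omega + 1\right) e^{5 \omega}}{5}

Both cases combine into a single formula in |ω|:

F(ω) = \frac{3 \pi \left(1 - 5 \left|{\omega}\right|\right) e^{- 5 \left|{\omega}\right|}}{5}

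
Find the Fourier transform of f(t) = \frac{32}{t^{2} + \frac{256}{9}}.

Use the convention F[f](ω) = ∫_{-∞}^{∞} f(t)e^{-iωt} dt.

F(ω) = 6 \pi e^{- \frac{16 \left|{\omega}\right|}{3}}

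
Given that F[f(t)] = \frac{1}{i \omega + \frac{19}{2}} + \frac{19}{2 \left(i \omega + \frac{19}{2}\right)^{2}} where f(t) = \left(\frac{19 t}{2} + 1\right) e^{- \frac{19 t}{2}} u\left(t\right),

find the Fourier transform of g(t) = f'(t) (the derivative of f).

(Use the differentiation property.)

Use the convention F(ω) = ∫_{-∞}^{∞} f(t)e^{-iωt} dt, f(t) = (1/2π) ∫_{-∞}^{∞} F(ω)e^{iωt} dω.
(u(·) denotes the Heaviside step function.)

F[g](ω) = \frac{4 \omega \left(\omega - 19 i\right)}{4 \omega^{2} - 76 i \omega - 361}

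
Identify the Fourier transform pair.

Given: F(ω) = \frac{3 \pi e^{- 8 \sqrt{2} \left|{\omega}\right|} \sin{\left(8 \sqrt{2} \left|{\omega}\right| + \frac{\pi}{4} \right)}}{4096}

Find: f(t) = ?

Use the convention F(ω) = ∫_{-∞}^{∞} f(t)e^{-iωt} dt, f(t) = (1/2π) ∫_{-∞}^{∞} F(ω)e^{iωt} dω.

f(t) = \frac{3}{t^{4} + 65536}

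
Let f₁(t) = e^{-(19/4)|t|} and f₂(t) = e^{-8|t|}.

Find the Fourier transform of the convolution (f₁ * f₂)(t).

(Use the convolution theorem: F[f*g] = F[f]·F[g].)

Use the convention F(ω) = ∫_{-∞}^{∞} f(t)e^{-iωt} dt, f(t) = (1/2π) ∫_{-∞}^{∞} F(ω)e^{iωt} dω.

F[f₁*f₂](ω) = \frac{2432}{\left(\omega^{2} + 64\right) \left(16 \omega^{2} + 361\right)}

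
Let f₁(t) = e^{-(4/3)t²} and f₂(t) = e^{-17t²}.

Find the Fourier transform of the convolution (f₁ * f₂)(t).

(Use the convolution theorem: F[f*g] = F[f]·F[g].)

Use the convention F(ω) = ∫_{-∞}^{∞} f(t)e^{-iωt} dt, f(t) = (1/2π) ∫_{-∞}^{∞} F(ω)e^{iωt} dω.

F[f₁*f₂](ω) = \frac{\sqrt{51} \pi e^{- \frac{55 \omega^{2}}{272}}}{34}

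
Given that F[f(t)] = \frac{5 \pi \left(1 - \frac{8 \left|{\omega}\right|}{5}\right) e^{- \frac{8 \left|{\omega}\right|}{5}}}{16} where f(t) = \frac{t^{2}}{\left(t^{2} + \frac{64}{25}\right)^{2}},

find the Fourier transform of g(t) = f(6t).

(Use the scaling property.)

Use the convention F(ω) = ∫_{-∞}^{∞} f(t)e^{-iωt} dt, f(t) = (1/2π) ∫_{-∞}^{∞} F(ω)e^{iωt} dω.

F[g](ω) = \frac{\pi \left(15 - 4 \left|{\omega}\right|\right) e^{- \frac{4 \left|{\omega}\right|}{15}}}{288}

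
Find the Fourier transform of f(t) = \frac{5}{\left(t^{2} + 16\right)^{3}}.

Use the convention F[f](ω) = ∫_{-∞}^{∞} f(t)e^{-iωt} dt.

F(ω) = \frac{5 \pi \left(16 \omega^{2} + 12 \left|{\omega}\right| + 3\right) e^{- 4 \left|{\omega}\right|}}{8192}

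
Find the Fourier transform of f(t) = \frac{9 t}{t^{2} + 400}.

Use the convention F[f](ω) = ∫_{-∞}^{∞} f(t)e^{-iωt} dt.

F(ω) = - 9 i \pi e^{- 20 \left|{\omega}\right|} \operatorname{sign}{\left(\omega \right)}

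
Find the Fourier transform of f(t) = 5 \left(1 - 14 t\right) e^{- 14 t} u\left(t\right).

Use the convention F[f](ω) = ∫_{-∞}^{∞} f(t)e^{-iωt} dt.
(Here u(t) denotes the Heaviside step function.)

F(ω) = \frac{5 i \omega}{- \omega^{2} + 28 i \omega + 196}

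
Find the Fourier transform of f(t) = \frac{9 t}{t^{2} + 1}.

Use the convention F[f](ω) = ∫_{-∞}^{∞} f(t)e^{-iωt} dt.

F(ω) = - 9 i \pi e^{- \left|{\omega}\right|} \operatorname{sign}{\left(\omega \right)}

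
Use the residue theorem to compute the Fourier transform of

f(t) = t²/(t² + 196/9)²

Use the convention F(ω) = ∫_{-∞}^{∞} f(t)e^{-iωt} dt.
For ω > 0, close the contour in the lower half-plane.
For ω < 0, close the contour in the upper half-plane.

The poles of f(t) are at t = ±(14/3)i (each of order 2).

Let g(z) = f(z)e^{-iωz}; for large |z| the factor e^{-iωz} decays in the lower half-plane when ω > 0 and in the upper half-plane when ω < 0.

Case ω > 0 (lower half-plane, clockwise contour ⇒ F(ω) = -2πi·ΣRes):
  Res_{z = - \frac{14 i}{3}} g(z) = \frac{i \left(3 - 14 \omega\right) e^{- \frac{14 \omega}{3}}}{56} (pole of order 2)
  F(ω) = -2πi·ΣRes = \frac{\pi \left(3 - 14 \omega\right) e^{- \frac{14 \omega}{3}}}{28}

Case ω < 0 (upper half-plane, counterclockwise contour ⇒ F(ω) = +2πi·ΣRes):
  Res_{z = \frac{14 i}{3}} g(z) = \frac{i \left(- 14 \omega - 3\right) e^{\frac{14 \omega}{3}}}{56} (pole of order 2)
  F(ω) = 2πi·ΣRes = \frac{\pi \left(14 \omega + 3\right) e^{\frac{14 \omega}{3}}}{28}

Both cases combine into a single formula in |ω|:

F(ω) = \frac{\pi \left(3 - 14 \left|{\omega}\right|\right) e^{- \frac{14 \left|{\omega}\right|}{3}}}{28}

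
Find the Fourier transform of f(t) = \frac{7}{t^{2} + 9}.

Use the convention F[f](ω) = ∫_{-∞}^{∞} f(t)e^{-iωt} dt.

F(ω) = \frac{7 \pi e^{- 3 \left|{\omega}\right|}}{3}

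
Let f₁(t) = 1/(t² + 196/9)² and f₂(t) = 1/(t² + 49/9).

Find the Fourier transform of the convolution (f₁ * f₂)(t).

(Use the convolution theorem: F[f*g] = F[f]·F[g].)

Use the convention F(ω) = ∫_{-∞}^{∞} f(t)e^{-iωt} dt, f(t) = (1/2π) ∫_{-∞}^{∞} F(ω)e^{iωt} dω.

F[f₁*f₂](ω) = \frac{27 \pi^{2} \left(14 \left|{\omega}\right| + 3\right) e^{- 7 \left|{\omega}\right|}}{38416}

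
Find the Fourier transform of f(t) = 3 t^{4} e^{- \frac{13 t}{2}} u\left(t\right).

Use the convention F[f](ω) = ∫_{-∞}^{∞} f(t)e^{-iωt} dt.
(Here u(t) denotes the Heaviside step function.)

F(ω) = \frac{2304}{\left(2 i \omega + 13\right)^{5}}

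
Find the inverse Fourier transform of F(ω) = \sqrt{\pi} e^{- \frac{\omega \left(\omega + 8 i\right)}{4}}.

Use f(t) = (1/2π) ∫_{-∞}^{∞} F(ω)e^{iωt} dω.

f(t) = e^{- \left(t - 2\right)^{2}}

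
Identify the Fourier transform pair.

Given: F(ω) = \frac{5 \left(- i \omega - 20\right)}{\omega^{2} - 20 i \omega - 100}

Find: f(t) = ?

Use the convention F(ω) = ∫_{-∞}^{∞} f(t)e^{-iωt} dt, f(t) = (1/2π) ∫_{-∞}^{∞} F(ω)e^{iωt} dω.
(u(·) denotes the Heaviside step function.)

f(t) = 5 \left(10 t + 1\right) e^{- 10 t} u\left(t\right)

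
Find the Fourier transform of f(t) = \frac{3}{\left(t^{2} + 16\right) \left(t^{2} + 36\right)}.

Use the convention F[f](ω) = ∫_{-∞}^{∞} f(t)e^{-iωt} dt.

F(ω) = \frac{\pi \left(3 e^{2 \left|{\omega}\right|} - 2\right) e^{- 6 \left|{\omega}\right|}}{80}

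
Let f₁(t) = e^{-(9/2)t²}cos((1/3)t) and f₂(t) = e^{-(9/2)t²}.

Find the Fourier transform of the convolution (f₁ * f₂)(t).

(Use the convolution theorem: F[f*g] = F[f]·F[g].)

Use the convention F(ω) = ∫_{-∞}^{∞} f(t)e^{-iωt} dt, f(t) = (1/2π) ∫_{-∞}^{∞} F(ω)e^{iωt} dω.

F[f₁*f₂](ω) = \frac{\pi \left(e^{\frac{2 \omega}{27}} + 1\right) e^{- \frac{\omega^{2}}{9} - \frac{\omega}{27} - \frac{1}{162}}}{9}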